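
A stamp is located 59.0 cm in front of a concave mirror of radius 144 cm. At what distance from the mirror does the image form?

327 cm

f = R/2 = 144/2 = 72.00 cm.
Mirror equation: 1/d_i = 1/f − 1/d_o = 1/(72.00) − 1/(59.0) = 0.01389 − 0.01695 = -0.003060, so d_i = -327 cm.
The image is virtual, upright and enlarged, behind the mirror.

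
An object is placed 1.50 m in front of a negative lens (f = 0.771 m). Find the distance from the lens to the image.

0.509 m

For a negative lens, f = -0.771 m.
Thin-lens equation: 1/v = 1/f − 1/u = 1/(-0.7710) − 1/(1.50) = -1.297 − 0.6667 = -1.964, so v = -0.509 m.
The image is virtual, upright and reduced, on the same side as the object.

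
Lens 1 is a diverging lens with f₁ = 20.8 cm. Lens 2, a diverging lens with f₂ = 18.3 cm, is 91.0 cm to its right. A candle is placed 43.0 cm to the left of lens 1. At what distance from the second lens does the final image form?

Lens 1 is diverging, so f₁ = −20.8 cm.
Lens 1: 1/d_i1 = 1/f₁ − 1/d_o1 = 1/(-20.8) − 1/(43.0) = -0.07133, so d_i1 = -14.02 cm.
The intermediate image is 14.02 cm to the left of lens 1 (virtual), which is 91.0 − (-14.02) = 105.0 cm to the left of lens 2, so d_o2 = +105.0 cm.
Lens 2 is diverging, so f₂ = −18.3 cm.
Lens 2: 1/d_i2 = 1/f₂ − 1/d_o2 = 1/(-18.3) − 1/(105.0) = -0.06417, so d_i2 = -15.6 cm.
The final image is virtual, 15.6 cm to the left of lens 2 (overall magnification ≈ 0.048).

15.6 cm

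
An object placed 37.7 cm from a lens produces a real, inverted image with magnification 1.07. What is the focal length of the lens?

f = 19.5 cm (converging)

m = −d_i/d_o ⇒ d_i = −m·d_o = −(-1.07)·(37.7) = 40.34 cm.
1/f = 1/d_o + 1/d_i = 1/(37.7) + 1/(40.34) = 0.05131, so f = 19.5 cm.
Since f is positive, the lens is converging.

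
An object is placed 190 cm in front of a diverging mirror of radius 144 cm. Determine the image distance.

52.2 cm

f = R/2 = 144/2 = 72.00 cm; for a diverging mirror, f = -72.00 cm.
Mirror equation: 1/d_i = 1/f − 1/d_o = 1/(-72.00) − 1/(190) = -0.01389 − 0.005263 = -0.01915, so d_i = -52.2 cm.
The image is virtual, upright and reduced, behind the mirror.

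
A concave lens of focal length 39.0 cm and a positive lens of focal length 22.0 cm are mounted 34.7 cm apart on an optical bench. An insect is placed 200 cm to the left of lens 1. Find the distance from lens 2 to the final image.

Lens 1 is diverging, so f₁ = −39.0 cm.
Lens 1: 1/d_i1 = 1/f₁ − 1/d_o1 = 1/(-39.0) − 1/(200) = -0.03064, so d_i1 = -32.64 cm.
The intermediate image is 32.64 cm to the left of lens 1 (virtual), which is 34.7 − (-32.64) = 67.34 cm to the left of lens 2, so d_o2 = +67.34 cm.
Lens 2: 1/d_i2 = 1/f₂ − 1/d_o2 = 1/(22.0) − 1/(67.34) = 0.03060, so d_i2 = 32.7 cm.
The final image is real, 32.7 cm to the right of lens 2 (overall magnification ≈ -0.079).

32.7 cm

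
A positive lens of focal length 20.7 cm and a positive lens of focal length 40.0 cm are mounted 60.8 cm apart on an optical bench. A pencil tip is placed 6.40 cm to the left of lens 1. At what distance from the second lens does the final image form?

93.2 cm

Lens 1: 1/d_i1 = 1/f₁ − 1/d_o1 = 1/(20.7) − 1/(6.40) = -0.1079, so d_i1 = -9.264 cm.
The intermediate image is 9.264 cm to the left of lens 1 (virtual), which is 60.8 − (-9.264) = 70.06 cm to the left of lens 2, so d_o2 = +70.06 cm.
Lens 2: 1/d_i2 = 1/f₂ − 1/d_o2 = 1/(40.0) − 1/(70.06) = 0.01073, so d_i2 = 93.2 cm.
The final image is real, 93.2 cm to the right of lens 2 (overall magnification ≈ -1.9).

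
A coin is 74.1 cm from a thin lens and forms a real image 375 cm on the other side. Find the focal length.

f = 61.9 cm (converging)

Real image ⇒ d_i = +375 cm.
1/f = 1/d_o + 1/d_i = 1/(74.1) + 1/(375) = 0.01616, so f = 61.9 cm.
Since f is positive, the thin lens is converging.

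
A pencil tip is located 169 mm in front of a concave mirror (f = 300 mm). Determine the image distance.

Mirror equation: 1/v = 1/f − 1/u = 1/(300.0) − 1/(169) = 0.003333 − 0.005917 = -0.002584, so v = -387 mm.
The image is virtual, upright and enlarged, behind the mirror.

387 mm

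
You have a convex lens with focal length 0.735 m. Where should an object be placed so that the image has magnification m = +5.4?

m = −d_i/d_o ⇒ d_i = −m·d_o.
1/f = 1/d_o + 1/d_i = 1/d_o − 1/(m·d_o) = (1 − 1/m)/d_o, so d_o = f(1 − 1/m) = (0.7350)(1 − 1/(+5.4)) = 0.599 m.

0.599 m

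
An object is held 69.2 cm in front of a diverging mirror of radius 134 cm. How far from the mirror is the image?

f = R/2 = 134/2 = 67.00 cm; for a diverging mirror, f = -67.00 cm.
Mirror equation: 1/d_i = 1/f − 1/d_o = 1/(-67.00) − 1/(69.2) = -0.01493 − 0.01445 = -0.02938, so d_i = -34.0 cm.
The image is virtual, upright and reduced, behind the mirror.

34.0 cm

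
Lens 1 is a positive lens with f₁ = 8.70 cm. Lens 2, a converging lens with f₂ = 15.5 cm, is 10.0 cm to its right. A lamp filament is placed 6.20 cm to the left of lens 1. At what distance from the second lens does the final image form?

30.4 cm

Lens 1: 1/d_i1 = 1/f₁ − 1/d_o1 = 1/(8.70) − 1/(6.20) = -0.04635, so d_i1 = -21.58 cm.
The intermediate image is 21.58 cm to the left of lens 1 (virtual), which is 10.0 − (-21.58) = 31.58 cm to the left of lens 2, so d_o2 = +31.58 cm.
Lens 2: 1/d_i2 = 1/f₂ − 1/d_o2 = 1/(15.5) − 1/(31.58) = 0.03285, so d_i2 = 30.4 cm.
The final image is real, 30.4 cm to the right of lens 2 (overall magnification ≈ -3.4).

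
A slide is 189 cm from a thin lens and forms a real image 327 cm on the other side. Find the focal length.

f = 120 cm (converging)

Real image ⇒ d_i = +327 cm.
1/f = 1/d_o + 1/d_i = 1/(189) + 1/(327) = 0.008349, so f = 120 cm.
Since f is positive, the thin lens is converging.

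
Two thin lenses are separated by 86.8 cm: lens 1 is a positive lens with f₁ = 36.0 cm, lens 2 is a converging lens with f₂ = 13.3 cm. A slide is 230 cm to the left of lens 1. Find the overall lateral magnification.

m = +0.0801

Lens 1: 1/d_i1 = 1/(36.0) − 1/(230) = 0.02343, so d_i1 = 42.68 cm; m₁ = −d_i1/d_o1 = -0.1856.
d_o2 = 86.8 − (42.68) = 44.12 cm.
Lens 2: 1/d_i2 = 1/(13.3) − 1/(44.12) = 0.05252, so d_i2 = 19.04 cm; m₂ = −d_i2/d_o2 = -0.4315.
m = m₁·m₂ = (-0.1856)(-0.4315) = +0.0801.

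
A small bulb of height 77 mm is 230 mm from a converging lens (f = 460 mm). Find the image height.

1/d_i = 1/f − 1/d_o = 1/(460.0) − 1/(230) = -0.002174, so d_i = -460.0 mm.
m = −d_i/d_o = +2.000.
|h_i| = |m|·h_o = 2.000 × 77 = 154 mm. The image is virtual, upright and enlarged, on the same side as the object.

154 mm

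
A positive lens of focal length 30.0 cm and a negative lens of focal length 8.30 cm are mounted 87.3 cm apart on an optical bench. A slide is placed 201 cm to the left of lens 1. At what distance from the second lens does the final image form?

Lens 1: 1/d_i1 = 1/f₁ − 1/d_o1 = 1/(30.0) − 1/(201) = 0.02836, so d_i1 = 35.26 cm.
The intermediate image is 35.26 cm to the right of lens 1, which is 87.3 − (35.26) = 52.04 cm to the left of lens 2, so d_o2 = +52.04 cm.
Lens 2 is diverging, so f₂ = −8.30 cm.
Lens 2: 1/d_i2 = 1/f₂ − 1/d_o2 = 1/(-8.30) − 1/(52.04) = -0.1397, so d_i2 = -7.16 cm.
The final image is virtual, 7.16 cm to the left of lens 2 (overall magnification ≈ -0.024).

7.16 cm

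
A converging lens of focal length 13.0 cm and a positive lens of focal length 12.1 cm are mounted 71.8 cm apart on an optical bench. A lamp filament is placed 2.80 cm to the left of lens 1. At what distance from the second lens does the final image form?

Lens 1: 1/d_i1 = 1/f₁ − 1/d_o1 = 1/(13.0) − 1/(2.80) = -0.2802, so d_i1 = -3.569 cm.
The intermediate image is 3.569 cm to the left of lens 1 (virtual), which is 71.8 − (-3.569) = 75.37 cm to the left of lens 2, so d_o2 = +75.37 cm.
Lens 2: 1/d_i2 = 1/f₂ − 1/d_o2 = 1/(12.1) − 1/(75.37) = 0.06938, so d_i2 = 14.4 cm.
The final image is real, 14.4 cm to the right of lens 2 (overall magnification ≈ -0.24).

14.4 cm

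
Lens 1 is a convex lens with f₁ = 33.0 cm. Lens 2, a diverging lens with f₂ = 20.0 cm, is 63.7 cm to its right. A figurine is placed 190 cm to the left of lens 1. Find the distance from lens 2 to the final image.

Lens 1: 1/d_i1 = 1/f₁ − 1/d_o1 = 1/(33.0) − 1/(190) = 0.02504, so d_i1 = 39.94 cm.
The intermediate image is 39.94 cm to the right of lens 1, which is 63.7 − (39.94) = 23.76 cm to the left of lens 2, so d_o2 = +23.76 cm.
Lens 2 is diverging, so f₂ = −20.0 cm.
Lens 2: 1/d_i2 = 1/f₂ − 1/d_o2 = 1/(-20.0) − 1/(23.76) = -0.09209, so d_i2 = -10.9 cm.
The final image is virtual, 10.9 cm to the left of lens 2 (overall magnification ≈ -0.096).

10.9 cm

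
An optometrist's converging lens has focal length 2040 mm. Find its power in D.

f = 204 cm = 2.04 m.
P = 1/f = 1/(2.04 m) = +0.490 D.

P = +0.490 D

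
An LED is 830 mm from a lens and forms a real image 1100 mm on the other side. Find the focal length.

f = 473 mm (converging)

Real image ⇒ d_i = +1100 mm.
1/f = 1/d_o + 1/d_i = 1/(830) + 1/(1100) = 0.002114, so f = 473 mm.
Since f is positive, the lens is converging.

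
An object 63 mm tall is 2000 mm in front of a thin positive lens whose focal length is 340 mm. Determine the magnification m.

m = -0.205

1/d_i = 1/f − 1/d_o = 1/(340.0) − 1/(2000) = 0.002441, so d_i = 409.6 mm.
m = −d_i/d_o = −(409.6)/(2000) = -0.205.
The image is real, inverted and reduced, on the far side of the lens.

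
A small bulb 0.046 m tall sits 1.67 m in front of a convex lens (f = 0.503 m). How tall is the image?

1/d_i = 1/f − 1/d_o = 1/(0.5030) − 1/(1.67) = 1.389, so d_i = 0.7198 m.
m = −d_i/d_o = -0.4310.
|h_i| = |m|·h_o = 0.4310 × 0.046 = 0.0198 m. The image is real, inverted and reduced, on the far side of the lens.

0.0198 m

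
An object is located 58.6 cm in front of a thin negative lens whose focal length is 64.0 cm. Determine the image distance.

30.6 cm

For a negative lens, f = -64.0 cm.
Lens equation: 1/q = 1/f − 1/p = 1/(-64.00) − 1/(58.6) = -0.01562 − 0.01706 = -0.03269, so q = -30.6 cm.
The image is virtual, upright and reduced, on the same side as the object.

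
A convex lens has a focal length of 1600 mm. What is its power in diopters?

f = 160 cm = 1.60 m.
P = 1/f = 1/(1.60 m) = +0.625 D.

P = +0.625 D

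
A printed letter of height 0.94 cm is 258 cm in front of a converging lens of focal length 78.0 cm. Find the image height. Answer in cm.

1/d_i = 1/f − 1/d_o = 1/(78.00) − 1/(258) = 0.008945, so d_i = 111.8 cm.
m = −d_i/d_o = -0.4333.
|h_i| = |m|·h_o = 0.4333 × 0.94 = 0.407 cm. The image is real, inverted and reduced, on the far side of the lens.

0.407 cm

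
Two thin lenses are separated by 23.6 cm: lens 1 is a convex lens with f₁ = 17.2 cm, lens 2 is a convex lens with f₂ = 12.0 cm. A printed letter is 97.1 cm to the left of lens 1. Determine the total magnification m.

Lens 1: 1/d_i1 = 1/(17.2) − 1/(97.1) = 0.04784, so d_i1 = 20.90 cm; m₁ = −d_i1/d_o1 = -0.2152.
d_o2 = 23.6 − (20.90) = 2.700 cm.
Lens 2: 1/d_i2 = 1/(12.0) − 1/(2.700) = -0.2870, so d_i2 = -3.484 cm; m₂ = −d_i2/d_o2 = +1.290.
m = m₁·m₂ = (-0.2152)(+1.290) = -0.278.

m = -0.278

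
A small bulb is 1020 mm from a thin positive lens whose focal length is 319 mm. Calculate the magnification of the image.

m = -0.455

1/d_i = 1/f − 1/d_o = 1/(319.0) − 1/(1020) = 0.002154, so d_i = 464.2 mm.
m = −d_i/d_o = −(464.2)/(1020) = -0.455.
The image is real, inverted and reduced, on the far side of the lens.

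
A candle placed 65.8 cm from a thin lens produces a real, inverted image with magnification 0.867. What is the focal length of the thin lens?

f = 30.6 cm (converging)

m = −d_i/d_o ⇒ d_i = −m·d_o = −(-0.867)·(65.8) = 57.05 cm.
1/f = 1/d_o + 1/d_i = 1/(65.8) + 1/(57.05) = 0.03273, so f = 30.6 cm.
Since f is positive, the thin lens is converging.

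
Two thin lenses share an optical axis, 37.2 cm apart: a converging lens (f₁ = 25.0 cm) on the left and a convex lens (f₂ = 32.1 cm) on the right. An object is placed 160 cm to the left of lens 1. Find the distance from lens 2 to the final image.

9.91 cm

Lens 1: 1/d_i1 = 1/f₁ − 1/d_o1 = 1/(25.0) − 1/(160) = 0.03375, so d_i1 = 29.63 cm.
The intermediate image is 29.63 cm to the right of lens 1, which is 37.2 − (29.63) = 7.570 cm to the left of lens 2, so d_o2 = +7.570 cm.
Lens 2: 1/d_i2 = 1/f₂ − 1/d_o2 = 1/(32.1) − 1/(7.570) = -0.1009, so d_i2 = -9.91 cm.
The final image is virtual, 9.91 cm to the left of lens 2 (overall magnification ≈ -0.24).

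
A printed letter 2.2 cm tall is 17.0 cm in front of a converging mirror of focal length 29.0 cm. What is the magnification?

m = +2.42

1/d_i = 1/f − 1/d_o = 1/(29.00) − 1/(17.0) = -0.02434, so d_i = -41.08 cm.
m = −d_i/d_o = −(-41.08)/(17.0) = +2.42.
The image is virtual, upright and enlarged, behind the mirror.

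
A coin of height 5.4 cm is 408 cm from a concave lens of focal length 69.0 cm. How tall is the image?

0.781 cm

For a concave lens, f = -69.0 cm.
1/d_i = 1/f − 1/d_o = 1/(-69.00) − 1/(408) = -0.01694, so d_i = -59.02 cm.
m = −d_i/d_o = +0.1447.
|h_i| = |m|·h_o = 0.1447 × 5.4 = 0.781 cm. The image is virtual, upright and reduced, on the same side as the object.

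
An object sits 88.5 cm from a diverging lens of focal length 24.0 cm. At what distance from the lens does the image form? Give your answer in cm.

For a diverging lens, f = -24.0 cm.
Lens equation: 1/q = 1/f − 1/p = 1/(-24.00) − 1/(88.5) = -0.04167 − 0.01130 = -0.05297, so q = -18.9 cm.
The image is virtual, upright and reduced, on the same side as the object.

18.9 cm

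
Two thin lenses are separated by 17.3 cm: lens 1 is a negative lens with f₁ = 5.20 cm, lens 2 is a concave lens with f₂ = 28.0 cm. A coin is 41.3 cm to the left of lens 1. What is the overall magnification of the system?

m = +0.0627

f₁ = −5.20 cm (diverging).
Lens 1: 1/d_i1 = 1/(-5.20) − 1/(41.3) = -0.2165, so d_i1 = -4.618 cm; m₁ = −d_i1/d_o1 = +0.1118.
d_o2 = 17.3 − (-4.618) = 21.92 cm.
f₂ = −28.0 cm (diverging).
Lens 2: 1/d_i2 = 1/(-28.0) − 1/(21.92) = -0.08133, so d_i2 = -12.29 cm; m₂ = −d_i2/d_o2 = +0.5609.
m = m₁·m₂ = (+0.1118)(+0.5609) = +0.0627.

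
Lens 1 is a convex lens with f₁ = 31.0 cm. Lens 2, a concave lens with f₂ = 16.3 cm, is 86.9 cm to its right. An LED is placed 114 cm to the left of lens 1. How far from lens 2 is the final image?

11.9 cm

Lens 1: 1/d_i1 = 1/f₁ − 1/d_o1 = 1/(31.0) − 1/(114) = 0.02349, so d_i1 = 42.58 cm.
The intermediate image is 42.58 cm to the right of lens 1, which is 86.9 − (42.58) = 44.32 cm to the left of lens 2, so d_o2 = +44.32 cm.
Lens 2 is diverging, so f₂ = −16.3 cm.
Lens 2: 1/d_i2 = 1/f₂ − 1/d_o2 = 1/(-16.3) − 1/(44.32) = -0.08391, so d_i2 = -11.9 cm.
The final image is virtual, 11.9 cm to the left of lens 2 (overall magnification ≈ -0.10).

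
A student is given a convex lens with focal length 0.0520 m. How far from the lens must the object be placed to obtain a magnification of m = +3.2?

m = −d_i/d_o ⇒ d_i = −m·d_o.
1/f = 1/d_o + 1/d_i = 1/d_o − 1/(m·d_o) = (1 − 1/m)/d_o, so d_o = f(1 − 1/m) = (0.05200)(1 − 1/(+3.2)) = 0.0358 m.

0.0358 m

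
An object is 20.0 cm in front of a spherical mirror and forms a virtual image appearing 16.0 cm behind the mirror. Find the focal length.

Virtual image ⇒ d_i = −16.0 cm.
1/f = 1/d_o + 1/d_i = 1/(20.0) + 1/(-16.0) = -0.01250, so f = -80.0 cm.
Since f is negative, the spherical mirror is convex.

f = -80.0 cm (convex)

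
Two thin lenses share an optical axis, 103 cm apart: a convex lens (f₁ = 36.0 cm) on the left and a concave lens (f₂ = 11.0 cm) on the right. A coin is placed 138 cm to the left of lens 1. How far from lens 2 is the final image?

9.15 cm

Lens 1: 1/d_i1 = 1/f₁ − 1/d_o1 = 1/(36.0) − 1/(138) = 0.02053, so d_i1 = 48.71 cm.
The intermediate image is 48.71 cm to the right of lens 1, which is 103 − (48.71) = 54.29 cm to the left of lens 2, so d_o2 = +54.29 cm.
Lens 2 is diverging, so f₂ = −11.0 cm.
Lens 2: 1/d_i2 = 1/f₂ − 1/d_o2 = 1/(-11.0) − 1/(54.29) = -0.1093, so d_i2 = -9.15 cm.
The final image is virtual, 9.15 cm to the left of lens 2 (overall magnification ≈ -0.059).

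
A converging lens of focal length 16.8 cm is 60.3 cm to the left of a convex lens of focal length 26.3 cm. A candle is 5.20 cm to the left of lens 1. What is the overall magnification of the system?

Lens 1: 1/d_i1 = 1/(16.8) − 1/(5.20) = -0.1328, so d_i1 = -7.531 cm; m₁ = −d_i1/d_o1 = +1.448.
d_o2 = 60.3 − (-7.531) = 67.83 cm.
Lens 2: 1/d_i2 = 1/(26.3) − 1/(67.83) = 0.02328, so d_i2 = 42.96 cm; m₂ = −d_i2/d_o2 = -0.6333.
m = m₁·m₂ = (+1.448)(-0.6333) = -0.917.

m = -0.917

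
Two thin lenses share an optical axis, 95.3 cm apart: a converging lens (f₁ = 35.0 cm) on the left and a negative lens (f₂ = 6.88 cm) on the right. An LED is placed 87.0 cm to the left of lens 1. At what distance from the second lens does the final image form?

5.79 cm

Lens 1: 1/d_i1 = 1/f₁ − 1/d_o1 = 1/(35.0) − 1/(87.0) = 0.01708, so d_i1 = 58.56 cm.
The intermediate image is 58.56 cm to the right of lens 1, which is 95.3 − (58.56) = 36.74 cm to the left of lens 2, so d_o2 = +36.74 cm.
Lens 2 is diverging, so f₂ = −6.88 cm.
Lens 2: 1/d_i2 = 1/f₂ − 1/d_o2 = 1/(-6.88) − 1/(36.74) = -0.1726, so d_i2 = -5.79 cm.
The final image is virtual, 5.79 cm to the left of lens 2 (overall magnification ≈ -0.11).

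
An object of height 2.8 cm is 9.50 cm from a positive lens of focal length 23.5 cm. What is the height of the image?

4.70 cm

1/d_i = 1/f − 1/d_o = 1/(23.50) − 1/(9.50) = -0.06271, so d_i = -15.95 cm.
m = −d_i/d_o = +1.679.
|h_i| = |m|·h_o = 1.679 × 2.8 = 4.70 cm. The image is virtual, upright and enlarged, on the same side as the object.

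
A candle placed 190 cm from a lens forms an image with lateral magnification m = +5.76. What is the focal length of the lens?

m = −d_i/d_o ⇒ d_i = −m·d_o = −(+5.76)·(190) = -1094 cm.
1/f = 1/d_o + 1/d_i = 1/(190) + 1/(-1094) = 0.004349, so f = 230 cm.
Since f is positive, the lens is converging.

f = 230 cm (converging)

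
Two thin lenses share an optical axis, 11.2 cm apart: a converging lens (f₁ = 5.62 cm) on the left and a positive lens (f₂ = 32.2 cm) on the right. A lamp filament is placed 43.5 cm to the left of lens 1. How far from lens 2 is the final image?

5.57 cm

Lens 1: 1/d_i1 = 1/f₁ − 1/d_o1 = 1/(5.62) − 1/(43.5) = 0.1549, so d_i1 = 6.454 cm.
The intermediate image is 6.454 cm to the right of lens 1, which is 11.2 − (6.454) = 4.746 cm to the left of lens 2, so d_o2 = +4.746 cm.
Lens 2: 1/d_i2 = 1/f₂ − 1/d_o2 = 1/(32.2) − 1/(4.746) = -0.1796, so d_i2 = -5.57 cm.
The final image is virtual, 5.57 cm to the left of lens 2 (overall magnification ≈ -0.17).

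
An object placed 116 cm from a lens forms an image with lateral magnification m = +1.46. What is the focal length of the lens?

f = 368 cm (converging)

m = −d_i/d_o ⇒ d_i = −m·d_o = −(+1.46)·(116) = -169.4 cm.
1/f = 1/d_o + 1/d_i = 1/(116) + 1/(-169.4) = 0.002718, so f = 368 cm.
Since f is positive, the lens is converging.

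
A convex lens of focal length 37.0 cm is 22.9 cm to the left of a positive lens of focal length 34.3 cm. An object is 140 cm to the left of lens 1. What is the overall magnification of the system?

m = -0.200

Lens 1: 1/d_i1 = 1/(37.0) − 1/(140) = 0.01988, so d_i1 = 50.29 cm; m₁ = −d_i1/d_o1 = -0.3592.
d_o2 = 22.9 − (50.29) = -27.39 cm (virtual object).
Lens 2: 1/d_i2 = 1/(34.3) − 1/(-27.39) = 0.06566, so d_i2 = 15.23 cm; m₂ = −d_i2/d_o2 = +0.5560.
m = m₁·m₂ = (-0.3592)(+0.5560) = -0.200.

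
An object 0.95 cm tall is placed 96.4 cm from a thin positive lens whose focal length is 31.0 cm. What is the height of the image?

0.450 cm

1/d_i = 1/f − 1/d_o = 1/(31.00) − 1/(96.4) = 0.02188, so d_i = 45.69 cm.
m = −d_i/d_o = -0.4740.
|h_i| = |m|·h_o = 0.4740 × 0.95 = 0.450 cm. The image is real, inverted and reduced, on the far side of the lens.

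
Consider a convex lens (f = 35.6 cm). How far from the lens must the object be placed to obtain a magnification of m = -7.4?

40.4 cm

m = −d_i/d_o ⇒ d_i = −m·d_o.
1/f = 1/d_o + 1/d_i = 1/d_o − 1/(m·d_o) = (1 − 1/m)/d_o, so d_o = f(1 − 1/m) = (35.60)(1 − 1/(-7.4)) = 40.4 cm.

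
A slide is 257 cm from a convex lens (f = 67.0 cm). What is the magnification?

m = -0.353

1/d_i = 1/f − 1/d_o = 1/(67.00) − 1/(257) = 0.01103, so d_i = 90.63 cm.
m = −d_i/d_o = −(90.63)/(257) = -0.353.
The image is real, inverted and reduced, on the far side of the lens.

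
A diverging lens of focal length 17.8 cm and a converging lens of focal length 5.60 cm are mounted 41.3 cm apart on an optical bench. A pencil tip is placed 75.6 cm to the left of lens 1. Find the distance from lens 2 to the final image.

Lens 1 is diverging, so f₁ = −17.8 cm.
Lens 1: 1/d_i1 = 1/f₁ − 1/d_o1 = 1/(-17.8) − 1/(75.6) = -0.06941, so d_i1 = -14.41 cm.
The intermediate image is 14.41 cm to the left of lens 1 (virtual), which is 41.3 − (-14.41) = 55.71 cm to the left of lens 2, so d_o2 = +55.71 cm.
Lens 2: 1/d_i2 = 1/f₂ − 1/d_o2 = 1/(5.60) − 1/(55.71) = 0.1606, so d_i2 = 6.23 cm.
The final image is real, 6.23 cm to the right of lens 2 (overall magnification ≈ -0.021).

6.23 cm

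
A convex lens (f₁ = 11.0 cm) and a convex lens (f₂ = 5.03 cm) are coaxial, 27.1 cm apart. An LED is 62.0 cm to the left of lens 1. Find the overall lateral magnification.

Lens 1: 1/d_i1 = 1/(11.0) − 1/(62.0) = 0.07478, so d_i1 = 13.37 cm; m₁ = −d_i1/d_o1 = -0.2156.
d_o2 = 27.1 − (13.37) = 13.73 cm.
Lens 2: 1/d_i2 = 1/(5.03) − 1/(13.73) = 0.1260, so d_i2 = 7.938 cm; m₂ = −d_i2/d_o2 = -0.5782.
m = m₁·m₂ = (-0.2156)(-0.5782) = +0.125.

m = +0.125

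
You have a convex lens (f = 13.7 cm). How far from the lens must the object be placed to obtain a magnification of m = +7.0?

11.7 cm

m = −d_i/d_o ⇒ d_i = −m·d_o.
1/f = 1/d_o + 1/d_i = 1/d_o − 1/(m·d_o) = (1 − 1/m)/d_o, so d_o = f(1 − 1/m) = (13.70)(1 − 1/(+7.0)) = 11.7 cm.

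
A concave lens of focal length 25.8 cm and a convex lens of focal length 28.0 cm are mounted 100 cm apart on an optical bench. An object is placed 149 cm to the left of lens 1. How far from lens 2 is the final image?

36.3 cm

Lens 1 is diverging, so f₁ = −25.8 cm.
Lens 1: 1/d_i1 = 1/f₁ − 1/d_o1 = 1/(-25.8) − 1/(149) = -0.04547, so d_i1 = -21.99 cm.
The intermediate image is 21.99 cm to the left of lens 1 (virtual), which is 100 − (-21.99) = 122.0 cm to the left of lens 2, so d_o2 = +122.0 cm.
Lens 2: 1/d_i2 = 1/f₂ − 1/d_o2 = 1/(28.0) − 1/(122.0) = 0.02752, so d_i2 = 36.3 cm.
The final image is real, 36.3 cm to the right of lens 2 (overall magnification ≈ -0.044).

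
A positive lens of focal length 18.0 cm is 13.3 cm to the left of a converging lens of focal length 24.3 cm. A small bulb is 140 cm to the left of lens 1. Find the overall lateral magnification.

m = -0.113

Lens 1: 1/d_i1 = 1/(18.0) − 1/(140) = 0.04841, so d_i1 = 20.66 cm; m₁ = −d_i1/d_o1 = -0.1476.
d_o2 = 13.3 − (20.66) = -7.360 cm (virtual object).
Lens 2: 1/d_i2 = 1/(24.3) − 1/(-7.360) = 0.1770, so d_i2 = 5.649 cm; m₂ = −d_i2/d_o2 = +0.7675.
m = m₁·m₂ = (-0.1476)(+0.7675) = -0.113.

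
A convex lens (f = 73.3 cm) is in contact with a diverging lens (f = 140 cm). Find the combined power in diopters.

P₁ = 1/f₁ = 1/(0.733 m) = +1.364 D; P₂ = 1/f₂ = 1/(-1.40 m) = -0.7143 D.
For thin lenses in contact, P = P₁ + P₂ = (+1.364) + (-0.7143) = +0.650 D.

P = +0.650 D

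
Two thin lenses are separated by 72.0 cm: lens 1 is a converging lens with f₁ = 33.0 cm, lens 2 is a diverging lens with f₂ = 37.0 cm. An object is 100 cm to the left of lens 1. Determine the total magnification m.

m = -0.305

Lens 1: 1/d_i1 = 1/(33.0) − 1/(100) = 0.02030, so d_i1 = 49.25 cm; m₁ = −d_i1/d_o1 = -0.4925.
d_o2 = 72.0 − (49.25) = 22.75 cm.
f₂ = −37.0 cm (diverging).
Lens 2: 1/d_i2 = 1/(-37.0) − 1/(22.75) = -0.07098, so d_i2 = -14.09 cm; m₂ = −d_i2/d_o2 = +0.6192.
m = m₁·m₂ = (-0.4925)(+0.6192) = -0.305.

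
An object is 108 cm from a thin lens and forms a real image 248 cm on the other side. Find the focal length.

Real image ⇒ d_i = +248 cm.
1/f = 1/d_o + 1/d_i = 1/(108) + 1/(248) = 0.01329, so f = 75.2 cm.
Since f is positive, the thin lens is converging.

f = 75.2 cm (converging)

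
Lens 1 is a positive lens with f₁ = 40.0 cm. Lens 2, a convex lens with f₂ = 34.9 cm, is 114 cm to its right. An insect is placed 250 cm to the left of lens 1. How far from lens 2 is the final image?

73.6 cm

Lens 1: 1/d_i1 = 1/f₁ − 1/d_o1 = 1/(40.0) − 1/(250) = 0.02100, so d_i1 = 47.62 cm.
The intermediate image is 47.62 cm to the right of lens 1, which is 114 − (47.62) = 66.38 cm to the left of lens 2, so d_o2 = +66.38 cm.
Lens 2: 1/d_i2 = 1/f₂ − 1/d_o2 = 1/(34.9) − 1/(66.38) = 0.01359, so d_i2 = 73.6 cm.
The final image is real, 73.6 cm to the right of lens 2 (overall magnification ≈ 0.21).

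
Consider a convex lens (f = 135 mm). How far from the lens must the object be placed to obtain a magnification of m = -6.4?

m = −d_i/d_o ⇒ d_i = −m·d_o.
1/f = 1/d_o + 1/d_i = 1/d_o − 1/(m·d_o) = (1 − 1/m)/d_o, so d_o = f(1 − 1/m) = (135.0)(1 − 1/(-6.4)) = 156 mm.

156 mm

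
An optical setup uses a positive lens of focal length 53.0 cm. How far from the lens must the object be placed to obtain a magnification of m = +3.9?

m = −d_i/d_o ⇒ d_i = −m·d_o.
1/f = 1/d_o + 1/d_i = 1/d_o − 1/(m·d_o) = (1 − 1/m)/d_o, so d_o = f(1 − 1/m) = (53.00)(1 − 1/(+3.9)) = 39.4 cm.

39.4 cm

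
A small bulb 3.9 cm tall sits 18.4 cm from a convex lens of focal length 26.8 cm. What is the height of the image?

1/d_i = 1/f − 1/d_o = 1/(26.80) − 1/(18.4) = -0.01703, so d_i = -58.70 cm.
m = −d_i/d_o = +3.190.
|h_i| = |m|·h_o = 3.190 × 3.9 = 12.4 cm. The image is virtual, upright and enlarged, on the same side as the object.

12.4 cm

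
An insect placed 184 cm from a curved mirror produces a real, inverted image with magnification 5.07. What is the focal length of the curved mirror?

m = −d_i/d_o ⇒ d_i = −m·d_o = −(-5.07)·(184) = 932.9 cm.
1/f = 1/d_o + 1/d_i = 1/(184) + 1/(932.9) = 0.006507, so f = 154 cm.
Since f is positive, the curved mirror is concave.

f = 154 cm (concave)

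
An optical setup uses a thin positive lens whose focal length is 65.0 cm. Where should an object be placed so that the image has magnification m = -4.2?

80.5 cm

m = −d_i/d_o ⇒ d_i = −m·d_o.
1/f = 1/d_o + 1/d_i = 1/d_o − 1/(m·d_o) = (1 − 1/m)/d_o, so d_o = f(1 − 1/m) = (65.00)(1 − 1/(-4.2)) = 80.5 cm.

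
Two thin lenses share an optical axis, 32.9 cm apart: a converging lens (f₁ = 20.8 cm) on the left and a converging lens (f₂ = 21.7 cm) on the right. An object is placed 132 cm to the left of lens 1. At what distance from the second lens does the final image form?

Lens 1: 1/d_i1 = 1/f₁ − 1/d_o1 = 1/(20.8) − 1/(132) = 0.04050, so d_i1 = 24.69 cm.
The intermediate image is 24.69 cm to the right of lens 1, which is 32.9 − (24.69) = 8.210 cm to the left of lens 2, so d_o2 = +8.210 cm.
Lens 2: 1/d_i2 = 1/f₂ − 1/d_o2 = 1/(21.7) − 1/(8.210) = -0.07572, so d_i2 = -13.2 cm.
The final image is virtual, 13.2 cm to the left of lens 2 (overall magnification ≈ -0.30).

13.2 cm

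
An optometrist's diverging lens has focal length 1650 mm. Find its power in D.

For a diverging lens, f = −1650 mm.
f = -165 cm = -1.65 m.
P = 1/f = 1/(-1.65 m) = -0.606 D.

P = -0.606 D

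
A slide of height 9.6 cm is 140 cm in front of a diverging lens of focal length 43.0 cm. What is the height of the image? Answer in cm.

2.26 cm

For a diverging lens, f = -43.0 cm.
1/d_i = 1/f − 1/d_o = 1/(-43.00) − 1/(140) = -0.03040, so d_i = -32.90 cm.
m = −d_i/d_o = +0.2350.
|h_i| = |m|·h_o = 0.2350 × 9.6 = 2.26 cm. The image is virtual, upright and reduced, on the same side as the object.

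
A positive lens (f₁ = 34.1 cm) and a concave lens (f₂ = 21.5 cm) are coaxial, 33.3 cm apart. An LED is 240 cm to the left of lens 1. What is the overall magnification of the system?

Lens 1: 1/d_i1 = 1/(34.1) − 1/(240) = 0.02516, so d_i1 = 39.75 cm; m₁ = −d_i1/d_o1 = -0.1656.
d_o2 = 33.3 − (39.75) = -6.450 cm (virtual object).
f₂ = −21.5 cm (diverging).
Lens 2: 1/d_i2 = 1/(-21.5) − 1/(-6.450) = 0.1085, so d_i2 = 9.214 cm; m₂ = −d_i2/d_o2 = +1.429.
m = m₁·m₂ = (-0.1656)(+1.429) = -0.237.

m = -0.237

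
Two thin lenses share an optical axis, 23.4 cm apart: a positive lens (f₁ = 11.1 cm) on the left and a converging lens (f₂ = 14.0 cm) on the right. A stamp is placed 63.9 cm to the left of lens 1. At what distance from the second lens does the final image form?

Lens 1: 1/d_i1 = 1/f₁ − 1/d_o1 = 1/(11.1) − 1/(63.9) = 0.07444, so d_i1 = 13.43 cm.
The intermediate image is 13.43 cm to the right of lens 1, which is 23.4 − (13.43) = 9.970 cm to the left of lens 2, so d_o2 = +9.970 cm.
Lens 2: 1/d_i2 = 1/f₂ − 1/d_o2 = 1/(14.0) − 1/(9.970) = -0.02887, so d_i2 = -34.6 cm.
The final image is virtual, 34.6 cm to the left of lens 2 (overall magnification ≈ -0.73).

34.6 cm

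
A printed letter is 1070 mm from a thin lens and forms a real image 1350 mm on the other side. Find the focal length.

f = 597 mm (converging)

Real image ⇒ d_i = +1350 mm.
1/f = 1/d_o + 1/d_i = 1/(1070) + 1/(1350) = 0.001675, so f = 597 mm.
Since f is positive, the thin lens is converging.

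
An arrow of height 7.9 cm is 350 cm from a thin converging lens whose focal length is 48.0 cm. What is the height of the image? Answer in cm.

1.26 cm

1/d_i = 1/f − 1/d_o = 1/(48.00) − 1/(350) = 0.01798, so d_i = 55.63 cm.
m = −d_i/d_o = -0.1589.
|h_i| = |m|·h_o = 0.1589 × 7.9 = 1.26 cm. The image is real, inverted and reduced, on the far side of the lens.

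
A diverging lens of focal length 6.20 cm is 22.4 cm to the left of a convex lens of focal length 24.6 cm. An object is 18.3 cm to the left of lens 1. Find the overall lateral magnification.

f₁ = −6.20 cm (diverging).
Lens 1: 1/d_i1 = 1/(-6.20) − 1/(18.3) = -0.2159, so d_i1 = -4.631 cm; m₁ = −d_i1/d_o1 = +0.2531.
d_o2 = 22.4 − (-4.631) = 27.03 cm.
Lens 2: 1/d_i2 = 1/(24.6) − 1/(27.03) = 0.003654, so d_i2 = 273.6 cm; m₂ = −d_i2/d_o2 = -10.12.
m = m₁·m₂ = (+0.2531)(-10.12) = -2.56.

m = -2.56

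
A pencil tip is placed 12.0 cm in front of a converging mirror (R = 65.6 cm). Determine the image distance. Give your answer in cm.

18.9 cm

f = R/2 = 65.6/2 = 32.80 cm.
Mirror equation: 1/s_i = 1/f − 1/s_o = 1/(32.80) − 1/(12.0) = 0.03049 − 0.08333 = -0.05285, so s_i = -18.9 cm.
The image is virtual, upright and enlarged, behind the mirror.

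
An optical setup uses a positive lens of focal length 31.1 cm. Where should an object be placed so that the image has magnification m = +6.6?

m = −d_i/d_o ⇒ d_i = −m·d_o.
1/f = 1/d_o + 1/d_i = 1/d_o − 1/(m·d_o) = (1 − 1/m)/d_o, so d_o = f(1 − 1/m) = (31.10)(1 − 1/(+6.6)) = 26.4 cm.

26.4 cm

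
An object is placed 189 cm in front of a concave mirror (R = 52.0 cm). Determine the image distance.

f = R/2 = 52.0/2 = 26.00 cm.
Mirror equation: 1/s_i = 1/f − 1/s_o = 1/(26.00) − 1/(189) = 0.03846 − 0.005291 = 0.03317, so s_i = 30.1 cm.
The image is real, inverted and reduced, in front of the mirror.

30.1 cm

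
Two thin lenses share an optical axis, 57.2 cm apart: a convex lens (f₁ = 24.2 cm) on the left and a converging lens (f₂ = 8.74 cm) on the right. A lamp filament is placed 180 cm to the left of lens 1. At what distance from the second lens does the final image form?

Lens 1: 1/d_i1 = 1/f₁ − 1/d_o1 = 1/(24.2) − 1/(180) = 0.03577, so d_i1 = 27.96 cm.
The intermediate image is 27.96 cm to the right of lens 1, which is 57.2 − (27.96) = 29.24 cm to the left of lens 2, so d_o2 = +29.24 cm.
Lens 2: 1/d_i2 = 1/f₂ − 1/d_o2 = 1/(8.74) − 1/(29.24) = 0.08022, so d_i2 = 12.5 cm.
The final image is real, 12.5 cm to the right of lens 2 (overall magnification ≈ 0.066).

12.5 cm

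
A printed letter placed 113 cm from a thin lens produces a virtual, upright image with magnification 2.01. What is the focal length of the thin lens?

f = 225 cm (converging)

m = −d_i/d_o ⇒ d_i = −m·d_o = −(+2.01)·(113) = -227.1 cm.
1/f = 1/d_o + 1/d_i = 1/(113) + 1/(-227.1) = 0.004446, so f = 225 cm.
Since f is positive, the thin lens is converging.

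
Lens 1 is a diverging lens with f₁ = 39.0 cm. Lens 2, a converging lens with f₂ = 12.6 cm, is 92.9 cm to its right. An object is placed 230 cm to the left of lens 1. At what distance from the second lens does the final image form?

Lens 1 is diverging, so f₁ = −39.0 cm.
Lens 1: 1/d_i1 = 1/f₁ − 1/d_o1 = 1/(-39.0) − 1/(230) = -0.02999, so d_i1 = -33.35 cm.
The intermediate image is 33.35 cm to the left of lens 1 (virtual), which is 92.9 − (-33.35) = 126.2 cm to the left of lens 2, so d_o2 = +126.2 cm.
Lens 2: 1/d_i2 = 1/f₂ − 1/d_o2 = 1/(12.6) − 1/(126.2) = 0.07144, so d_i2 = 14.0 cm.
The final image is real, 14.0 cm to the right of lens 2 (overall magnification ≈ -0.016).

14.0 cm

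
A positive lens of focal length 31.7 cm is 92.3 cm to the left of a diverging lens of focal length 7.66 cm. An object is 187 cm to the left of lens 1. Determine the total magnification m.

m = -0.0253

Lens 1: 1/d_i1 = 1/(31.7) − 1/(187) = 0.02620, so d_i1 = 38.17 cm; m₁ = −d_i1/d_o1 = -0.2041.
d_o2 = 92.3 − (38.17) = 54.13 cm.
f₂ = −7.66 cm (diverging).
Lens 2: 1/d_i2 = 1/(-7.66) − 1/(54.13) = -0.1490, so d_i2 = -6.710 cm; m₂ = −d_i2/d_o2 = +0.1240.
m = m₁·m₂ = (-0.2041)(+0.1240) = -0.0253.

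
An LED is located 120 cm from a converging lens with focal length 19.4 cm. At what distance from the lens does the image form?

23.1 cm

Lens equation: 1/s_i = 1/f − 1/s_o = 1/(19.40) − 1/(120) = 0.05155 − 0.008333 = 0.04321, so s_i = 23.1 cm.
The image is real, inverted and reduced, on the far side of the lens.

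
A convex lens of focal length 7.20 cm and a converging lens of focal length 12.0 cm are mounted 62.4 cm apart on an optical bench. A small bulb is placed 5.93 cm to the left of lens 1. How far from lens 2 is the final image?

13.7 cm

Lens 1: 1/d_i1 = 1/f₁ − 1/d_o1 = 1/(7.20) − 1/(5.93) = -0.02975, so d_i1 = -33.62 cm.
The intermediate image is 33.62 cm to the left of lens 1 (virtual), which is 62.4 − (-33.62) = 96.02 cm to the left of lens 2, so d_o2 = +96.02 cm.
Lens 2: 1/d_i2 = 1/f₂ − 1/d_o2 = 1/(12.0) − 1/(96.02) = 0.07292, so d_i2 = 13.7 cm.
The final image is real, 13.7 cm to the right of lens 2 (overall magnification ≈ -0.81).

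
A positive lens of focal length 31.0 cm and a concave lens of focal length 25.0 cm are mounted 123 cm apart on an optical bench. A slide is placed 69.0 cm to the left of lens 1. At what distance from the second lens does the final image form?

Lens 1: 1/d_i1 = 1/f₁ − 1/d_o1 = 1/(31.0) − 1/(69.0) = 0.01777, so d_i1 = 56.29 cm.
The intermediate image is 56.29 cm to the right of lens 1, which is 123 − (56.29) = 66.71 cm to the left of lens 2, so d_o2 = +66.71 cm.
Lens 2 is diverging, so f₂ = −25.0 cm.
Lens 2: 1/d_i2 = 1/f₂ − 1/d_o2 = 1/(-25.0) − 1/(66.71) = -0.05499, so d_i2 = -18.2 cm.
The final image is virtual, 18.2 cm to the left of lens 2 (overall magnification ≈ -0.22).

18.2 cm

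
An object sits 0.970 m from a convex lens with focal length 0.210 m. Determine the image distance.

0.268 m

Lens equation: 1/v = 1/f − 1/u = 1/(0.2100) − 1/(0.970) = 4.762 − 1.031 = 3.731, so v = 0.268 m.
The image is real, inverted and reduced, on the far side of the lens.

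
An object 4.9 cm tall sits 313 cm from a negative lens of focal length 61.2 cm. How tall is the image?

0.801 cm

For a negative lens, f = -61.2 cm.
1/d_i = 1/f − 1/d_o = 1/(-61.20) − 1/(313) = -0.01953, so d_i = -51.19 cm.
m = −d_i/d_o = +0.1635.
|h_i| = |m|·h_o = 0.1635 × 4.9 = 0.801 cm. The image is virtual, upright and reduced, on the same side as the object.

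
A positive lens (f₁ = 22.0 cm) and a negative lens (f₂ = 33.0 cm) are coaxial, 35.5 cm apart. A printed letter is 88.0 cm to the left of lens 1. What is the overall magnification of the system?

Lens 1: 1/d_i1 = 1/(22.0) − 1/(88.0) = 0.03409, so d_i1 = 29.33 cm; m₁ = −d_i1/d_o1 = -0.3333.
d_o2 = 35.5 − (29.33) = 6.170 cm.
f₂ = −33.0 cm (diverging).
Lens 2: 1/d_i2 = 1/(-33.0) − 1/(6.170) = -0.1924, so d_i2 = -5.198 cm; m₂ = −d_i2/d_o2 = +0.8425.
m = m₁·m₂ = (-0.3333)(+0.8425) = -0.281.

m = -0.281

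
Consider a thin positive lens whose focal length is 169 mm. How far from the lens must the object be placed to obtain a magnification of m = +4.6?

132 mm

m = −d_i/d_o ⇒ d_i = −m·d_o.
1/f = 1/d_o + 1/d_i = 1/d_o − 1/(m·d_o) = (1 − 1/m)/d_o, so d_o = f(1 − 1/m) = (169.0)(1 − 1/(+4.6)) = 132 mm.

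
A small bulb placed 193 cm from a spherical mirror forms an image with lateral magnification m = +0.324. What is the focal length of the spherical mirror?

m = −d_i/d_o ⇒ d_i = −m·d_o = −(+0.324)·(193) = -62.53 cm.
1/f = 1/d_o + 1/d_i = 1/(193) + 1/(-62.53) = -0.01081, so f = -92.5 cm.
Since f is negative, the spherical mirror is convex.

f = -92.5 cm (convex)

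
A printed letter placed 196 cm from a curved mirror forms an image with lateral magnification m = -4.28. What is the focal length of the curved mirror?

m = −d_i/d_o ⇒ d_i = −m·d_o = −(-4.28)·(196) = 838.9 cm.
1/f = 1/d_o + 1/d_i = 1/(196) + 1/(838.9) = 0.006294, so f = 159 cm.
Since f is positive, the curved mirror is concave.

f = 159 cm (concave)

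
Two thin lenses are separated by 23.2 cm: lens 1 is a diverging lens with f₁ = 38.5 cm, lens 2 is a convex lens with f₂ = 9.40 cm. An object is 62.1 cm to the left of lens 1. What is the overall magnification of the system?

m = -0.0958

f₁ = −38.5 cm (diverging).
Lens 1: 1/d_i1 = 1/(-38.5) − 1/(62.1) = -0.04208, so d_i1 = -23.77 cm; m₁ = −d_i1/d_o1 = +0.3828.
d_o2 = 23.2 − (-23.77) = 46.97 cm.
Lens 2: 1/d_i2 = 1/(9.40) − 1/(46.97) = 0.08509, so d_i2 = 11.75 cm; m₂ = −d_i2/d_o2 = -0.2502.
m = m₁·m₂ = (+0.3828)(-0.2502) = -0.0958.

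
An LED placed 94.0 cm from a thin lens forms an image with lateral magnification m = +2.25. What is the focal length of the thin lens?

f = 169 cm (converging)

m = −d_i/d_o ⇒ d_i = −m·d_o = −(+2.25)·(94.0) = -211.5 cm.
1/f = 1/d_o + 1/d_i = 1/(94.0) + 1/(-211.5) = 0.005910, so f = 169 cm.
Since f is positive, the thin lens is converging.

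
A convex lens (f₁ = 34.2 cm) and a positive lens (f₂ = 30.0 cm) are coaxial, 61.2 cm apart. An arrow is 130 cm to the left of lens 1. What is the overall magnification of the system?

Lens 1: 1/d_i1 = 1/(34.2) − 1/(130) = 0.02155, so d_i1 = 46.41 cm; m₁ = −d_i1/d_o1 = -0.3570.
d_o2 = 61.2 − (46.41) = 14.79 cm.
Lens 2: 1/d_i2 = 1/(30.0) − 1/(14.79) = -0.03428, so d_i2 = -29.17 cm; m₂ = −d_i2/d_o2 = +1.972.
m = m₁·m₂ = (-0.3570)(+1.972) = -0.704.

m = -0.704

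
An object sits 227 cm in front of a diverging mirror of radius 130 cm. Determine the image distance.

f = R/2 = 130/2 = 65.00 cm; for a diverging mirror, f = -65.00 cm.
Mirror equation: 1/d_i = 1/f − 1/d_o = 1/(-65.00) − 1/(227) = -0.01538 − 0.004405 = -0.01979, so d_i = -50.5 cm.
The image is virtual, upright and reduced, behind the mirror.

50.5 cm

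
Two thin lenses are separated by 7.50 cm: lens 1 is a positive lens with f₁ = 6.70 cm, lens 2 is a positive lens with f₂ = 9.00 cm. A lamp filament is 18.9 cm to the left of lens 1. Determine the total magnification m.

Lens 1: 1/d_i1 = 1/(6.70) − 1/(18.9) = 0.09634, so d_i1 = 10.38 cm; m₁ = −d_i1/d_o1 = -0.5492.
d_o2 = 7.50 − (10.38) = -2.880 cm (virtual object).
Lens 2: 1/d_i2 = 1/(9.00) − 1/(-2.880) = 0.4583, so d_i2 = 2.182 cm; m₂ = −d_i2/d_o2 = +0.7576.
m = m₁·m₂ = (-0.5492)(+0.7576) = -0.416.

m = -0.416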